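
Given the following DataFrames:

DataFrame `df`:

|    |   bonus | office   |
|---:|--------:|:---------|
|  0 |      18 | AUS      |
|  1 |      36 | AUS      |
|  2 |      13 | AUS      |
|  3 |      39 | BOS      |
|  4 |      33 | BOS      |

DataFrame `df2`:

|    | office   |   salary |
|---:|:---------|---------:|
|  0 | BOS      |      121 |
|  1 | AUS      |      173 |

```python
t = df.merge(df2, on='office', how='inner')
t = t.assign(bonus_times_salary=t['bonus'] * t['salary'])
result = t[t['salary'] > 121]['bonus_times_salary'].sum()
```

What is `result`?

11591

merge on 'office' (how='inner') → 5 rows:
   bonus office  salary
0     18    AUS     173
1     36    AUS     173
2     13    AUS     173
3     39    BOS     121
4     33    BOS     121
add column bonus_times_salary = t['bonus'] * t['salary']:
   bonus office  salary  bonus_times_salary
0     18    AUS     173                3114
1     36    AUS     173                6228
2     13    AUS     173                2249
3     39    BOS     121                4719
4     33    BOS     121                3993
filter rows where salary > 121:
   bonus office  salary  bonus_times_salary
0     18    AUS     173                3114
1     36    AUS     173                6228
2     13    AUS     173                2249
Taking the sum of column 'bonus_times_salary' gives 11591.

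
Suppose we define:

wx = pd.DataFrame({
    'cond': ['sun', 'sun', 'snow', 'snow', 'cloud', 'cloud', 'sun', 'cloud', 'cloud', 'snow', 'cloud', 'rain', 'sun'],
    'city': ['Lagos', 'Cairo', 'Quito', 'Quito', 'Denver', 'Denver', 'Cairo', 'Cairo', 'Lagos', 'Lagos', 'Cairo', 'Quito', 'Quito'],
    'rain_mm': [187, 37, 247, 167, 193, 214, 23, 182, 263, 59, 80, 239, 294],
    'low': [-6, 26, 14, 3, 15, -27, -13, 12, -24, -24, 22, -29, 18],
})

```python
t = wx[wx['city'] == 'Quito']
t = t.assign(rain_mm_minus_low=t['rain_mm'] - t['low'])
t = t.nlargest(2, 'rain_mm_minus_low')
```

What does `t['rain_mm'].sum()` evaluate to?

533

filter rows where city == 'Quito':
    cond   city  rain_mm  low
2   snow  Quito      247   14
3   snow  Quito      167    3
11  rain  Quito      239  -29
12   sun  Quito      294   18
add column rain_mm_minus_low = t['rain_mm'] - t['low']:
    cond   city  rain_mm  low  rain_mm_minus_low
2   snow  Quito      247   14                233
3   snow  Quito      167    3                164
11  rain  Quito      239  -29                268
12   sun  Quito      294   18                276
take 2 rows with largest rain_mm_minus_low:
    cond   city  rain_mm  low  rain_mm_minus_low
12   sun  Quito      294   18                276
11  rain  Quito      239  -29                268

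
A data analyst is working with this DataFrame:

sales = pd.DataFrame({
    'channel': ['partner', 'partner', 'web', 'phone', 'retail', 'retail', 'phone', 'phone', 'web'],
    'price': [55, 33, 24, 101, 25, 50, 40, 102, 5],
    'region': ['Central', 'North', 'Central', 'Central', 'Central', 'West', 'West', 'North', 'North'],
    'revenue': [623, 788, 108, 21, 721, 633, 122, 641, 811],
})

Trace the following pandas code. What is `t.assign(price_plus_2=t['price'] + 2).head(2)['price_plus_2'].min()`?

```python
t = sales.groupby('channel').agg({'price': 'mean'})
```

group by channel, mean of price:
         price
channel       
partner   44.0
phone     81.0
retail    37.5
web       14.5
add column price_plus_2 = t['price'] + 2:
         price  price_plus_2
channel                     
partner   44.0          46.0
phone     81.0          83.0
retail    37.5          39.5
web       14.5          16.5
take first 2 rows:
         price  price_plus_2
channel                     
partner   44.0          46.0
phone     81.0          83.0
Finally, min of column 'price_plus_2' = 46.0.

46.0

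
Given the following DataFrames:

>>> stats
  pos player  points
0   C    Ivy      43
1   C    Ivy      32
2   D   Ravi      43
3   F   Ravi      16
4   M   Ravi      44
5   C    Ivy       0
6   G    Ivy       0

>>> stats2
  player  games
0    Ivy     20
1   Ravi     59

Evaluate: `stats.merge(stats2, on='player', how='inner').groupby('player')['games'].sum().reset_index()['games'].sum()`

257

merge on 'player' (how='inner') → 7 rows:
  pos player  points  games
0   C    Ivy      43     20
1   C    Ivy      32     20
2   D   Ravi      43     59
3   F   Ravi      16     59
4   M   Ravi      44     59
5   C    Ivy       0     20
6   G    Ivy       0     20
group by player, sum of games:
player
Ivy      80
Ravi    177
Name: games, dtype: int64
reset_index():
  player  games
0    Ivy     80
1   Ravi    177
The sum of column 'games' is 257.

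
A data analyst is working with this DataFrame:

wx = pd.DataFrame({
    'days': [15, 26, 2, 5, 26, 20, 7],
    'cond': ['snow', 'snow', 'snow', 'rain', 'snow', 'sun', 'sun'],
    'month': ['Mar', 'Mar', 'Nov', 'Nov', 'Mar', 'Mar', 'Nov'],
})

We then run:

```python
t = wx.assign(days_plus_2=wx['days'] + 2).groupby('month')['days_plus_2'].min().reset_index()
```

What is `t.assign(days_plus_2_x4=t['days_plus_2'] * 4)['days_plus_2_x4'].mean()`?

add column days_plus_2 = wx['days'] + 2:
   days  cond month  days_plus_2
0    15  snow   Mar           17
1    26  snow   Mar           28
2     2  snow   Nov            4
3     5  rain   Nov            7
4    26  snow   Mar           28
5    20   sun   Mar           22
6     7   sun   Nov            9
group by month, min of days_plus_2:
month
Mar    17
Nov     4
Name: days_plus_2, dtype: int64
reset_index():
  month  days_plus_2
0   Mar           17
1   Nov            4
add column days_plus_2_x4 = t['days_plus_2'] * 4:
  month  days_plus_2  days_plus_2_x4
0   Mar           17              68
1   Nov            4              16
Taking the mean of column 'days_plus_2_x4' gives 42.0.

42.0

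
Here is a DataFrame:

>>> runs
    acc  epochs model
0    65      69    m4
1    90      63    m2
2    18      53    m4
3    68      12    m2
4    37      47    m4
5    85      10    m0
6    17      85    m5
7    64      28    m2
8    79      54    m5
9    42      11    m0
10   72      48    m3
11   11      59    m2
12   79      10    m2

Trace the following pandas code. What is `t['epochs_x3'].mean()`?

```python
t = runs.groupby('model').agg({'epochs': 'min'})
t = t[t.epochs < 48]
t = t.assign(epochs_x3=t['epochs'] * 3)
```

67.0

group by model, min of epochs:
       epochs
model        
m0         10
m2         10
m3         48
m4         47
m5         54
filter rows where epochs < 48:
       epochs
model        
m0         10
m2         10
m4         47
add column epochs_x3 = t['epochs'] * 3:
       epochs  epochs_x3
model                   
m0         10         30
m2         10         30
m4         47        141
So mean() = 67.0.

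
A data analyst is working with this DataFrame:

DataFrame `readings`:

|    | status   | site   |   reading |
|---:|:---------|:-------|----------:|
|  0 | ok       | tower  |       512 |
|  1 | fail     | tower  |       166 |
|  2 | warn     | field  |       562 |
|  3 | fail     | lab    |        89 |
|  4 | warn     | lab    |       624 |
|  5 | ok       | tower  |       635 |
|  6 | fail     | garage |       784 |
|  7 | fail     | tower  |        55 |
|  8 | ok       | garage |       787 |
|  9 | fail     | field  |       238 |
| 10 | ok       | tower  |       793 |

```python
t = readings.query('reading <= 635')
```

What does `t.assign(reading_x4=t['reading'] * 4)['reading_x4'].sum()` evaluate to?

11524

filter rows where reading <= 635:
  status   site  reading
0     ok  tower      512
1   fail  tower      166
2   warn  field      562
3   fail    lab       89
4   warn    lab      624
5     ok  tower      635
7   fail  tower       55
9   fail  field      238
add column reading_x4 = t['reading'] * 4:
  status   site  reading  reading_x4
0     ok  tower      512        2048
1   fail  tower      166         664
2   warn  field      562        2248
3   fail    lab       89         356
4   warn    lab      624        2496
5     ok  tower      635        2540
7   fail  tower       55         220
9   fail  field      238         952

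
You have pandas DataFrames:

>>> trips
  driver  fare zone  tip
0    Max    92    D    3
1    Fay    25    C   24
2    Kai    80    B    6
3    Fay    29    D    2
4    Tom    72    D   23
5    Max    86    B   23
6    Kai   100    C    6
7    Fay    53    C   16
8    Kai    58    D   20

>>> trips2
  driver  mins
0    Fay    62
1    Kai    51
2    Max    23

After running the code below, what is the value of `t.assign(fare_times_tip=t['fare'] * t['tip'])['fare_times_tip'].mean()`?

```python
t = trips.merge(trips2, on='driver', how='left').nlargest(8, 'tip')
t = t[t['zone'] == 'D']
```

1030.66666667

merge on 'driver' (how='left') → 9 rows:
  driver  fare zone  tip  mins
0    Max    92    D    3  23.0
1    Fay    25    C   24  62.0
2    Kai    80    B    6  51.0
3    Fay    29    D    2  62.0
4    Tom    72    D   23   NaN
5    Max    86    B   23  23.0
6    Kai   100    C    6  51.0
7    Fay    53    C   16  62.0
8    Kai    58    D   20  51.0
take 8 rows with largest tip:
  driver  fare zone  tip  mins
1    Fay    25    C   24  62.0
4    Tom    72    D   23   NaN
5    Max    86    B   23  23.0
8    Kai    58    D   20  51.0
7    Fay    53    C   16  62.0
2    Kai    80    B    6  51.0
6    Kai   100    C    6  51.0
0    Max    92    D    3  23.0
filter rows where zone == 'D':
  driver  fare zone  tip  mins
4    Tom    72    D   23   NaN
8    Kai    58    D   20  51.0
0    Max    92    D    3  23.0
add column fare_times_tip = t['fare'] * t['tip']:
  driver  fare zone  tip  mins  fare_times_tip
4    Tom    72    D   23   NaN            1656
8    Kai    58    D   20  51.0            1160
0    Max    92    D    3  23.0             276
Hence 1030.66666667.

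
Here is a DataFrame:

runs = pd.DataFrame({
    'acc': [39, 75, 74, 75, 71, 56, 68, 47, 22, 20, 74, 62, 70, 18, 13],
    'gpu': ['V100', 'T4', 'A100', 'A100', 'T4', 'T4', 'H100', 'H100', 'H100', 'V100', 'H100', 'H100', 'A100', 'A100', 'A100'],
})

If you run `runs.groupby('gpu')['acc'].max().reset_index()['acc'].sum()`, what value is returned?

263

group by gpu, max of acc:
gpu
A100    75
H100    74
T4      75
V100    39
Name: acc, dtype: int64
reset_index():
    gpu  acc
0  A100   75
1  H100   74
2    T4   75
3  V100   39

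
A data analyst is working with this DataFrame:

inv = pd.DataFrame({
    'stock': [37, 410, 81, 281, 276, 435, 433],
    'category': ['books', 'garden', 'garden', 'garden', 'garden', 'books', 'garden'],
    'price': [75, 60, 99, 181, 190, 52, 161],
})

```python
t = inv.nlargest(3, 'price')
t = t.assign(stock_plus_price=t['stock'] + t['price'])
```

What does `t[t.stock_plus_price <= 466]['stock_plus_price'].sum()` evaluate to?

take 3 rows with largest price:
   stock category  price
4    276   garden    190
3    281   garden    181
6    433   garden    161
add column stock_plus_price = t['stock'] + t['price']:
   stock category  price  stock_plus_price
4    276   garden    190               466
3    281   garden    181               462
6    433   garden    161               594
filter rows where stock_plus_price <= 466:
   stock category  price  stock_plus_price
4    276   garden    190               466
3    281   garden    181               462

928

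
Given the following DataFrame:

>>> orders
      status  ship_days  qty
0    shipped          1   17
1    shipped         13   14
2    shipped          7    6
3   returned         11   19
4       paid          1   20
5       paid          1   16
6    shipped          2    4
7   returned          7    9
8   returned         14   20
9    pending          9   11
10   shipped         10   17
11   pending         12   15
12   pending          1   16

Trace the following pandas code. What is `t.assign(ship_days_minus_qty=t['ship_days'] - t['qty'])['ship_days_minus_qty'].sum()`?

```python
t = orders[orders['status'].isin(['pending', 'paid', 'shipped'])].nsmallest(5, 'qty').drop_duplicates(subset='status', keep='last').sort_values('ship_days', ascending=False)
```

-4

filter rows where status in ['pending', 'paid', 'shipped']:
     status  ship_days  qty
0   shipped          1   17
1   shipped         13   14
2   shipped          7    6
4      paid          1   20
5      paid          1   16
6   shipped          2    4
9   pending          9   11
10  shipped         10   17
11  pending         12   15
12  pending          1   16
take 5 rows with smallest qty:
     status  ship_days  qty
6   shipped          2    4
2   shipped          7    6
9   pending          9   11
1   shipped         13   14
11  pending         12   15
drop duplicate status (keep=last):
     status  ship_days  qty
1   shipped         13   14
11  pending         12   15
sort by ship_days descending:
     status  ship_days  qty
1   shipped         13   14
11  pending         12   15
add column ship_days_minus_qty = t['ship_days'] - t['qty']:
     status  ship_days  qty  ship_days_minus_qty
1   shipped         13   14                   -1
11  pending         12   15                   -3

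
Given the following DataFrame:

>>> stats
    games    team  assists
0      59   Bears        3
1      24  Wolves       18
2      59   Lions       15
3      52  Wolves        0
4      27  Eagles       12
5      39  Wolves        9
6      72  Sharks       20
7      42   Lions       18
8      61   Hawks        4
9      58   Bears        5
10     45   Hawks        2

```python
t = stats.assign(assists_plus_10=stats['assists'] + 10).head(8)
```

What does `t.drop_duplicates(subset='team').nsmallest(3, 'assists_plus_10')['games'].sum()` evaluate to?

145

add column assists_plus_10 = stats['assists'] + 10:
    games    team  assists  assists_plus_10
0      59   Bears        3               13
1      24  Wolves       18               28
2      59   Lions       15               25
3      52  Wolves        0               10
4      27  Eagles       12               22
5      39  Wolves        9               19
6      72  Sharks       20               30
7      42   Lions       18               28
8      61   Hawks        4               14
9      58   Bears        5               15
10     45   Hawks        2               12
take first 8 rows:
   games    team  assists  assists_plus_10
0     59   Bears        3               13
1     24  Wolves       18               28
2     59   Lions       15               25
3     52  Wolves        0               10
4     27  Eagles       12               22
5     39  Wolves        9               19
6     72  Sharks       20               30
7     42   Lions       18               28
drop duplicate team (keep=first):
   games    team  assists  assists_plus_10
0     59   Bears        3               13
1     24  Wolves       18               28
2     59   Lions       15               25
4     27  Eagles       12               22
6     72  Sharks       20               30
take 3 rows with smallest assists_plus_10:
   games    team  assists  assists_plus_10
0     59   Bears        3               13
4     27  Eagles       12               22
2     59   Lions       15               25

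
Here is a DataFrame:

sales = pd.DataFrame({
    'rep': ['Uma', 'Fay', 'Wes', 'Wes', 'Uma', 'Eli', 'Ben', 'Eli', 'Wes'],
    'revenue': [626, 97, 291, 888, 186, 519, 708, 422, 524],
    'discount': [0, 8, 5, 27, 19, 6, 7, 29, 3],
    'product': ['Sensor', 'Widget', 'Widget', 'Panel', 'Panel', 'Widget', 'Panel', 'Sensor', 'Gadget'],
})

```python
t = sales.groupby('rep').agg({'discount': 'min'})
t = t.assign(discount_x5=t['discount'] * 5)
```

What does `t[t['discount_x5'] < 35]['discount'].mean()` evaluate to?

3.0

group by rep, min of discount:
     discount
rep          
Ben         7
Eli         6
Fay         8
Uma         0
Wes         3
add column discount_x5 = t['discount'] * 5:
     discount  discount_x5
rep                       
Ben         7           35
Eli         6           30
Fay         8           40
Uma         0            0
Wes         3           15
filter rows where discount_x5 < 35:
     discount  discount_x5
rep                       
Eli         6           30
Uma         0            0
Wes         3           15
Finally, mean of column 'discount' = 3.0.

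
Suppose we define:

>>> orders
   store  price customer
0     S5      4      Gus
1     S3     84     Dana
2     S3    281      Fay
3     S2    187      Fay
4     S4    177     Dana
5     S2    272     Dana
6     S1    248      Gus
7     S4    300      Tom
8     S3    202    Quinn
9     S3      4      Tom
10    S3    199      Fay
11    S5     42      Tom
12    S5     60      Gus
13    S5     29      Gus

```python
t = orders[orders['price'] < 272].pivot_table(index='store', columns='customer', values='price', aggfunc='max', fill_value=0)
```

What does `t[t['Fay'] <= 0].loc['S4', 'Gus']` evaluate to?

0

filter rows where price < 272:
   store  price customer
0     S5      4      Gus
1     S3     84     Dana
3     S2    187      Fay
4     S4    177     Dana
6     S1    248      Gus
8     S3    202    Quinn
9     S3      4      Tom
10    S3    199      Fay
11    S5     42      Tom
12    S5     60      Gus
13    S5     29      Gus
pivot: rows=store, cols=customer, max(price):
customer  Dana  Fay  Gus  Quinn  Tom
store                               
S1           0    0  248      0    0
S2           0  187    0      0    0
S3          84  199    0    202    4
S4         177    0    0      0    0
S5           0    0   60      0   42
filter rows where Fay <= 0:
customer  Dana  Fay  Gus  Quinn  Tom
store                               
S1           0    0  248      0    0
S4         177    0    0      0    0
S5           0    0   60      0   42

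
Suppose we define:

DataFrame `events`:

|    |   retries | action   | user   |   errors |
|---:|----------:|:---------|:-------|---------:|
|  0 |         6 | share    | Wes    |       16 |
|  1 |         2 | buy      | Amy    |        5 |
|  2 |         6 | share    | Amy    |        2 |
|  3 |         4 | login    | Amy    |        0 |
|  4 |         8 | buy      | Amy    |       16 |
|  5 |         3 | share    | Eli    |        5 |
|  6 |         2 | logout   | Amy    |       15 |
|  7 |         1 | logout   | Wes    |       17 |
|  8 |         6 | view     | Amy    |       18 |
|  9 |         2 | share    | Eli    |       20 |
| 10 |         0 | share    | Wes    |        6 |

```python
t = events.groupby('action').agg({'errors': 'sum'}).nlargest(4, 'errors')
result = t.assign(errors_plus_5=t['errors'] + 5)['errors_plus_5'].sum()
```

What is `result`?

140

group by action, sum of errors:
        errors
action        
buy         21
login        0
logout      32
share       49
view        18
take 4 rows with largest errors:
        errors
action        
share       49
logout      32
buy         21
view        18
add column errors_plus_5 = t['errors'] + 5:
        errors  errors_plus_5
action                       
share       49             54
logout      32             37
buy         21             26
view        18             23
Finally, sum of column 'errors_plus_5' = 140.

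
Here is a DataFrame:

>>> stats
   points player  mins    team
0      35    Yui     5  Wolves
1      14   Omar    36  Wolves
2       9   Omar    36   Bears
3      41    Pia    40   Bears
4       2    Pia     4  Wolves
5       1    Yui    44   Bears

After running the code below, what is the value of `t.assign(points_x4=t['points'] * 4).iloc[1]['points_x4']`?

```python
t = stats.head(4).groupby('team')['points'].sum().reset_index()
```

196

take first 4 rows:
   points player  mins    team
0      35    Yui     5  Wolves
1      14   Omar    36  Wolves
2       9   Omar    36   Bears
3      41    Pia    40   Bears
group by team, sum of points:
team
Bears     50
Wolves    49
Name: points, dtype: int64
reset_index():
     team  points
0   Bears      50
1  Wolves      49
add column points_x4 = t['points'] * 4:
     team  points  points_x4
0   Bears      50        200
1  Wolves      49        196
Finally, value at position 1, column 'points_x4' = 196.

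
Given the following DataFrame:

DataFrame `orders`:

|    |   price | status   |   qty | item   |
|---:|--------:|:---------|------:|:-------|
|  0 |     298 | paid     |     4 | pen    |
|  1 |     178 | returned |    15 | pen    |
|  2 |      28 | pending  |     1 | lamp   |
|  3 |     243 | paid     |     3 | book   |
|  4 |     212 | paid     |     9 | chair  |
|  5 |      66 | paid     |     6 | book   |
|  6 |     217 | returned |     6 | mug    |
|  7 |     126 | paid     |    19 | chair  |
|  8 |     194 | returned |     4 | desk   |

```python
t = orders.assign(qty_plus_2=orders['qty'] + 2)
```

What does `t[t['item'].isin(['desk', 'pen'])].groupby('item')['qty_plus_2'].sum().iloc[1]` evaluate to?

23

add column qty_plus_2 = orders['qty'] + 2:
   price    status  qty   item  qty_plus_2
0    298      paid    4    pen           6
1    178  returned   15    pen          17
2     28   pending    1   lamp           3
3    243      paid    3   book           5
4    212      paid    9  chair          11
5     66      paid    6   book           8
6    217  returned    6    mug           8
7    126      paid   19  chair          21
8    194  returned    4   desk           6
filter rows where item in ['desk', 'pen']:
   price    status  qty  item  qty_plus_2
0    298      paid    4   pen           6
1    178  returned   15   pen          17
8    194  returned    4  desk           6
group by item, sum of qty_plus_2:
item
desk     6
pen     23
Name: qty_plus_2, dtype: int64
Taking the value at position 1 gives 23.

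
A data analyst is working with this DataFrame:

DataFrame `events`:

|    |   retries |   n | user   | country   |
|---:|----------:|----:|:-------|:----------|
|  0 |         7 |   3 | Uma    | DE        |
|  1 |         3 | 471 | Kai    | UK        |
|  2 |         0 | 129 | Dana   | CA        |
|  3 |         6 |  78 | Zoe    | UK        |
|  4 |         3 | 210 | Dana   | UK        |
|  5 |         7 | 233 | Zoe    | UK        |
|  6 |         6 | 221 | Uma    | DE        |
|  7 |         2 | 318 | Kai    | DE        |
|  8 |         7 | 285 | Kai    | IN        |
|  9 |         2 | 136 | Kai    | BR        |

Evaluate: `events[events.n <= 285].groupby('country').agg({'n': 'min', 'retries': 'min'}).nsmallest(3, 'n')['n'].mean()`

70.0

filter rows where n <= 285:
   retries    n  user country
0        7    3   Uma      DE
2        0  129  Dana      CA
3        6   78   Zoe      UK
4        3  210  Dana      UK
5        7  233   Zoe      UK
6        6  221   Uma      DE
8        7  285   Kai      IN
9        2  136   Kai      BR
group by country: min(n), min(retries):
           n  retries
country              
BR       136        2
CA       129        0
DE         3        6
IN       285        7
UK        78        3
take 3 rows with smallest n:
           n  retries
country              
DE         3        6
UK        78        3
CA       129        0
Hence 70.0.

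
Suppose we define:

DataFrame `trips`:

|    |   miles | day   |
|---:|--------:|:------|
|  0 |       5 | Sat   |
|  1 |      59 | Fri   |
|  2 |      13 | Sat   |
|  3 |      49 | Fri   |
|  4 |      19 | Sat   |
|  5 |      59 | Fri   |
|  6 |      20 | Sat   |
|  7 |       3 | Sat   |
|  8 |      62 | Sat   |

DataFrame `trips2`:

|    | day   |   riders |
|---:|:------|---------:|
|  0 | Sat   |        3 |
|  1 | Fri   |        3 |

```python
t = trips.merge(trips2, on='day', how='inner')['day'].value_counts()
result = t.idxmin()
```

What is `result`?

merge on 'day' (how='inner') → 9 rows:
   miles  day  riders
0      5  Sat       3
1     59  Fri       3
2     13  Sat       3
3     49  Fri       3
4     19  Sat       3
5     59  Fri       3
6     20  Sat       3
7      3  Sat       3
8     62  Sat       3
value_counts of day:
day
Sat    6
Fri    3
Name: count, dtype: int64
The label with the smallest value is Fri.

Fri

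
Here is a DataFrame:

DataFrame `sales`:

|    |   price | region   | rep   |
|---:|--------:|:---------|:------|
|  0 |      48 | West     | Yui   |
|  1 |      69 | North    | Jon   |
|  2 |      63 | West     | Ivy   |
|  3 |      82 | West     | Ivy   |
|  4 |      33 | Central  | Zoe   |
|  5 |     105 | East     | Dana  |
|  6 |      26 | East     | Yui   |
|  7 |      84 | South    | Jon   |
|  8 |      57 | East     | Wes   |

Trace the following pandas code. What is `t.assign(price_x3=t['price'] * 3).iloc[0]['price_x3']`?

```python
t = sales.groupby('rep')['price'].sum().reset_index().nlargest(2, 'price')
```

group by rep, sum of price:
rep
Dana    105
Ivy     145
Jon     153
Wes      57
Yui      74
Zoe      33
Name: price, dtype: int64
reset_index():
    rep  price
0  Dana    105
1   Ivy    145
2   Jon    153
3   Wes     57
4   Yui     74
5   Zoe     33
take 2 rows with largest price:
   rep  price
2  Jon    153
1  Ivy    145
add column price_x3 = t['price'] * 3:
   rep  price  price_x3
2  Jon    153       459
1  Ivy    145       435
Finally, value at position 0, column 'price_x3' = 459.

459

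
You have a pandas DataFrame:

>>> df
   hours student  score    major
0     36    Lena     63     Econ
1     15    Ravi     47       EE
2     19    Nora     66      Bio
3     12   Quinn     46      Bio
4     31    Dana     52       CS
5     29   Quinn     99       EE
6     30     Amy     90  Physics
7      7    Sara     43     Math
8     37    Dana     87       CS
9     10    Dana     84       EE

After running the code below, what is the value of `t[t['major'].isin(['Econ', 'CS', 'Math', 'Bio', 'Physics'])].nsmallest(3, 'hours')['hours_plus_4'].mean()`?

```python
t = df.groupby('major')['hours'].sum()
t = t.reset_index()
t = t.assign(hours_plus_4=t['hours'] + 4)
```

group by major, sum of hours:
major
Bio        31
CS         68
EE         54
Econ       36
Math        7
Physics    30
Name: hours, dtype: int64
reset_index():
     major  hours
0      Bio     31
1       CS     68
2       EE     54
3     Econ     36
4     Math      7
5  Physics     30
add column hours_plus_4 = t['hours'] + 4:
     major  hours  hours_plus_4
0      Bio     31            35
1       CS     68            72
2       EE     54            58
3     Econ     36            40
4     Math      7            11
5  Physics     30            34
filter rows where major in ['Econ', 'CS', 'Math', 'Bio', 'Physics']:
     major  hours  hours_plus_4
0      Bio     31            35
1       CS     68            72
3     Econ     36            40
4     Math      7            11
5  Physics     30            34
take 3 rows with smallest hours:
     major  hours  hours_plus_4
4     Math      7            11
5  Physics     30            34
0      Bio     31            35
The mean of column 'hours_plus_4' is 26.6666666667.

26.6666666667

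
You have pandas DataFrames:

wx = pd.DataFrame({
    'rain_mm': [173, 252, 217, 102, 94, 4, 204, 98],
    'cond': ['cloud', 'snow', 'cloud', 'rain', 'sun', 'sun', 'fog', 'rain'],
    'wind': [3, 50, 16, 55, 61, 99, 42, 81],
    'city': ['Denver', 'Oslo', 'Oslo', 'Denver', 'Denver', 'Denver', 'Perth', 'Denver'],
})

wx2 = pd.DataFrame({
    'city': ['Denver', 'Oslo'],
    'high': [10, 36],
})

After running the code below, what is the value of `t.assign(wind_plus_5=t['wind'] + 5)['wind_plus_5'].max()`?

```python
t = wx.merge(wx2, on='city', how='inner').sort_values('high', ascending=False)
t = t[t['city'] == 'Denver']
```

104

merge on 'city' (how='inner') → 7 rows:
   rain_mm   cond  wind    city  high
0      173  cloud     3  Denver    10
1      252   snow    50    Oslo    36
2      217  cloud    16    Oslo    36
3      102   rain    55  Denver    10
4       94    sun    61  Denver    10
5        4    sun    99  Denver    10
6       98   rain    81  Denver    10
sort by high descending:
   rain_mm   cond  wind    city  high
1      252   snow    50    Oslo    36
2      217  cloud    16    Oslo    36
0      173  cloud     3  Denver    10
3      102   rain    55  Denver    10
4       94    sun    61  Denver    10
5        4    sun    99  Denver    10
6       98   rain    81  Denver    10
filter rows where city == 'Denver':
   rain_mm   cond  wind    city  high
0      173  cloud     3  Denver    10
3      102   rain    55  Denver    10
4       94    sun    61  Denver    10
5        4    sun    99  Denver    10
6       98   rain    81  Denver    10
add column wind_plus_5 = t['wind'] + 5:
   rain_mm   cond  wind    city  high  wind_plus_5
0      173  cloud     3  Denver    10            8
3      102   rain    55  Denver    10           60
4       94    sun    61  Denver    10           66
5        4    sun    99  Denver    10          104
6       98   rain    81  Denver    10           86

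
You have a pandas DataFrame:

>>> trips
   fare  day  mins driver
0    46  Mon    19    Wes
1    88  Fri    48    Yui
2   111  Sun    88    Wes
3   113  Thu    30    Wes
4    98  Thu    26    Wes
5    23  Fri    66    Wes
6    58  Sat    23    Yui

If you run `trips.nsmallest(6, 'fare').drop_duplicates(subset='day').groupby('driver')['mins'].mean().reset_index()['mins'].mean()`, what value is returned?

36.375

take 6 rows with smallest fare:
   fare  day  mins driver
5    23  Fri    66    Wes
0    46  Mon    19    Wes
6    58  Sat    23    Yui
1    88  Fri    48    Yui
4    98  Thu    26    Wes
2   111  Sun    88    Wes
drop duplicate day (keep=first):
   fare  day  mins driver
5    23  Fri    66    Wes
0    46  Mon    19    Wes
6    58  Sat    23    Yui
4    98  Thu    26    Wes
2   111  Sun    88    Wes
group by driver, mean of mins:
driver
Wes    49.75
Yui    23.00
Name: mins, dtype: float64
reset_index():
  driver   mins
0    Wes  49.75
1    Yui  23.00
The mean of column 'mins' is 36.375.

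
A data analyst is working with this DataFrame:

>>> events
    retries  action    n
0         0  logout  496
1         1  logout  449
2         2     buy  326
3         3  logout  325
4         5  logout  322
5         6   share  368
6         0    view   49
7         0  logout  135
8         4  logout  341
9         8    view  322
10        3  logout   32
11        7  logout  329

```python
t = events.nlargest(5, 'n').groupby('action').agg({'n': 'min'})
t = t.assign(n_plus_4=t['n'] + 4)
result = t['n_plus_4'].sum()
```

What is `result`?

take 5 rows with largest n:
    retries  action    n
0         0  logout  496
1         1  logout  449
5         6   share  368
8         4  logout  341
11        7  logout  329
group by action, min of n:
          n
action     
logout  329
share   368
add column n_plus_4 = t['n'] + 4:
          n  n_plus_4
action               
logout  329       333
share   368       372
Reading off the sum of column 'n_plus_4', we get 705.

705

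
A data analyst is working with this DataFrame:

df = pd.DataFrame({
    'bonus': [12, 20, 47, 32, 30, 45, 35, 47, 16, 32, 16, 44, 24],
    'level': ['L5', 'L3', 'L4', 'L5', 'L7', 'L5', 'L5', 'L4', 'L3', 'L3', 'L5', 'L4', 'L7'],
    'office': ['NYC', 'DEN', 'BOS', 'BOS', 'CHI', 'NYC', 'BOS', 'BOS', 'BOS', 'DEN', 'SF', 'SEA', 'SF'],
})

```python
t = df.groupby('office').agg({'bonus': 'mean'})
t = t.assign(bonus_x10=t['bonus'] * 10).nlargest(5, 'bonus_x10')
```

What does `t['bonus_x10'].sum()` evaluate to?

group by office, mean of bonus:
        bonus
office       
BOS      35.4
CHI      30.0
DEN      26.0
NYC      28.5
SEA      44.0
SF       20.0
add column bonus_x10 = t['bonus'] * 10:
        bonus  bonus_x10
office                  
BOS      35.4      354.0
CHI      30.0      300.0
DEN      26.0      260.0
NYC      28.5      285.0
SEA      44.0      440.0
SF       20.0      200.0
take 5 rows with largest bonus_x10:
        bonus  bonus_x10
office                  
SEA      44.0      440.0
BOS      35.4      354.0
CHI      30.0      300.0
NYC      28.5      285.0
DEN      26.0      260.0
Reading off the sum of column 'bonus_x10', we get 1639.0.

1639.0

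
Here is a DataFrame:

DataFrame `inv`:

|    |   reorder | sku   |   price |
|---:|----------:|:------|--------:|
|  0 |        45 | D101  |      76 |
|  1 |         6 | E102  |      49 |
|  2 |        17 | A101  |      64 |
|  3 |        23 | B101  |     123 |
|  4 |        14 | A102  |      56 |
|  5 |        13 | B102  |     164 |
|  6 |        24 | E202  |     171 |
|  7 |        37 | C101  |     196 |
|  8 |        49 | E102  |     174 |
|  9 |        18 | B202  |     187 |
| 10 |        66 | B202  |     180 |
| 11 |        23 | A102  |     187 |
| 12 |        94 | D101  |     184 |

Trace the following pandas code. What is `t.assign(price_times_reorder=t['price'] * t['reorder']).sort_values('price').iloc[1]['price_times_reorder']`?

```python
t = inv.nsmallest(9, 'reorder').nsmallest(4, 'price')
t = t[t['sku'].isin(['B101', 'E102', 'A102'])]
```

take 9 rows with smallest reorder:
    reorder   sku  price
1         6  E102     49
5        13  B102    164
4        14  A102     56
2        17  A101     64
9        18  B202    187
3        23  B101    123
11       23  A102    187
6        24  E202    171
7        37  C101    196
take 4 rows with smallest price:
   reorder   sku  price
1        6  E102     49
4       14  A102     56
2       17  A101     64
3       23  B101    123
filter rows where sku in ['B101', 'E102', 'A102']:
   reorder   sku  price
1        6  E102     49
4       14  A102     56
3       23  B101    123
add column price_times_reorder = t['price'] * t['reorder']:
   reorder   sku  price  price_times_reorder
1        6  E102     49                  294
4       14  A102     56                  784
3       23  B101    123                 2829
sort by price:
   reorder   sku  price  price_times_reorder
1        6  E102     49                  294
4       14  A102     56                  784
3       23  B101    123                 2829

784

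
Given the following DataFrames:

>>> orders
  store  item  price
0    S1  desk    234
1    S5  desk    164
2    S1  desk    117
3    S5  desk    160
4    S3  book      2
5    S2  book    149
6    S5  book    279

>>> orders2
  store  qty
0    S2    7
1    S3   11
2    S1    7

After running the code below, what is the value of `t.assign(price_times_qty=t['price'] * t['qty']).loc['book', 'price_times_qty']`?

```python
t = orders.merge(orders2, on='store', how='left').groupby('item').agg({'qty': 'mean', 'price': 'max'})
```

merge on 'store' (how='left') → 7 rows:
  store  item  price   qty
0    S1  desk    234   7.0
1    S5  desk    164   NaN
2    S1  desk    117   7.0
3    S5  desk    160   NaN
4    S3  book      2  11.0
5    S2  book    149   7.0
6    S5  book    279   NaN
group by item: mean(qty), max(price):
      qty  price
item            
book  9.0    279
desk  7.0    234
add column price_times_qty = t['price'] * t['qty']:
      qty  price  price_times_qty
item                             
book  9.0    279           2511.0
desk  7.0    234           1638.0

2511.0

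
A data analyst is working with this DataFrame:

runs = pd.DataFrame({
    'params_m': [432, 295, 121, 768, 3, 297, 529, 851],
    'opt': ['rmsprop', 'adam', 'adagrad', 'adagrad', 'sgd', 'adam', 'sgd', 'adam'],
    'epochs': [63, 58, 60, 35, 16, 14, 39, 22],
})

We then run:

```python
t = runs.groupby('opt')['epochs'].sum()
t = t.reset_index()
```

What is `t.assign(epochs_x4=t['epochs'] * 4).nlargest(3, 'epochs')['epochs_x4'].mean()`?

group by opt, sum of epochs:
opt
adagrad    95
adam       94
rmsprop    63
sgd        55
Name: epochs, dtype: int64
reset_index():
       opt  epochs
0  adagrad      95
1     adam      94
2  rmsprop      63
3      sgd      55
add column epochs_x4 = t['epochs'] * 4:
       opt  epochs  epochs_x4
0  adagrad      95        380
1     adam      94        376
2  rmsprop      63        252
3      sgd      55        220
take 3 rows with largest epochs:
       opt  epochs  epochs_x4
0  adagrad      95        380
1     adam      94        376
2  rmsprop      63        252
Taking the mean of column 'epochs_x4' gives 336.0.

336.0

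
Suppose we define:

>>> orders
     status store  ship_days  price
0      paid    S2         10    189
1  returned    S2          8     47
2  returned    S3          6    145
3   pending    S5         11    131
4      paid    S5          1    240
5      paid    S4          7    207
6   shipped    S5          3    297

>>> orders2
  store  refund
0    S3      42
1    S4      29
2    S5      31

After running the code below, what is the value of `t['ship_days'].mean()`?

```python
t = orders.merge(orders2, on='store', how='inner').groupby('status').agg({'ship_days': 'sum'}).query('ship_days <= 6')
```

4.5

merge on 'store' (how='inner') → 5 rows:
     status store  ship_days  price  refund
0  returned    S3          6    145      42
1   pending    S5         11    131      31
2      paid    S5          1    240      31
3      paid    S4          7    207      29
4   shipped    S5          3    297      31
group by status, sum of ship_days:
          ship_days
status             
paid              8
pending          11
returned          6
shipped           3
filter rows where ship_days <= 6:
          ship_days
status             
returned          6
shipped           3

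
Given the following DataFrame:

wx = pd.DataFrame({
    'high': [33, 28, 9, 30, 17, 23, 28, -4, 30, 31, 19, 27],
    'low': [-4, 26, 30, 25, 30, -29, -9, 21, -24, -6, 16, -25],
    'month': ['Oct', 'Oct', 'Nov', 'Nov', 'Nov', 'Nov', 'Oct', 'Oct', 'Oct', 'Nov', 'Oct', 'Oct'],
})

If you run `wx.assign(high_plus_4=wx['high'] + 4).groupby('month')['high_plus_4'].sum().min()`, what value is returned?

add column high_plus_4 = wx['high'] + 4:
    high  low month  high_plus_4
0     33   -4   Oct           37
1     28   26   Oct           32
2      9   30   Nov           13
3     30   25   Nov           34
4     17   30   Nov           21
5     23  -29   Nov           27
6     28   -9   Oct           32
7     -4   21   Oct            0
8     30  -24   Oct           34
9     31   -6   Nov           35
10    19   16   Oct           23
11    27  -25   Oct           31
group by month, sum of high_plus_4:
month
Nov    130
Oct    189
Name: high_plus_4, dtype: int64
Then the min of the resulting series: 130

130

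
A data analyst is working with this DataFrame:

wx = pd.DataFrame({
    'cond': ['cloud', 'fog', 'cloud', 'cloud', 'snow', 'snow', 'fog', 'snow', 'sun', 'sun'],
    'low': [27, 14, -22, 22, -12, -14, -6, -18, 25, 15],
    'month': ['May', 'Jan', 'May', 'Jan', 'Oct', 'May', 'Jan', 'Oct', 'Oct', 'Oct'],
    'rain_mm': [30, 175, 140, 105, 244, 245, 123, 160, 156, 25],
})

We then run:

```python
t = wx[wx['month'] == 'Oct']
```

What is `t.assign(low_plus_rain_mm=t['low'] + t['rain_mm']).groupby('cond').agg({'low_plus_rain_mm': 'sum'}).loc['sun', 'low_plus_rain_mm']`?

filter rows where month == 'Oct':
   cond  low month  rain_mm
4  snow  -12   Oct      244
7  snow  -18   Oct      160
8   sun   25   Oct      156
9   sun   15   Oct       25
add column low_plus_rain_mm = t['low'] + t['rain_mm']:
   cond  low month  rain_mm  low_plus_rain_mm
4  snow  -12   Oct      244               232
7  snow  -18   Oct      160               142
8   sun   25   Oct      156               181
9   sun   15   Oct       25                40
group by cond, sum of low_plus_rain_mm:
      low_plus_rain_mm
cond                  
snow               374
sun                221
So loc['sun', 'low_plus_rain_mm'] = 221.

221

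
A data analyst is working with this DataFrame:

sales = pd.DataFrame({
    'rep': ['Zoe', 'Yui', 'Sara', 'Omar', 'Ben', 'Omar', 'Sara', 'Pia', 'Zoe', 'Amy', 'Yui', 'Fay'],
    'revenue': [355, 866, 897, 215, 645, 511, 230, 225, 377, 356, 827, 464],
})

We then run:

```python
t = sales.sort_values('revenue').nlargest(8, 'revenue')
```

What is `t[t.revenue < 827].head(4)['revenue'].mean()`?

sort by revenue:
     rep  revenue
3   Omar      215
7    Pia      225
6   Sara      230
0    Zoe      355
9    Amy      356
8    Zoe      377
11   Fay      464
5   Omar      511
4    Ben      645
10   Yui      827
1    Yui      866
2   Sara      897
take 8 rows with largest revenue:
     rep  revenue
2   Sara      897
1    Yui      866
10   Yui      827
4    Ben      645
5   Omar      511
11   Fay      464
8    Zoe      377
9    Amy      356
filter rows where revenue < 827:
     rep  revenue
4    Ben      645
5   Omar      511
11   Fay      464
8    Zoe      377
9    Amy      356
take first 4 rows:
     rep  revenue
4    Ben      645
5   Omar      511
11   Fay      464
8    Zoe      377

499.25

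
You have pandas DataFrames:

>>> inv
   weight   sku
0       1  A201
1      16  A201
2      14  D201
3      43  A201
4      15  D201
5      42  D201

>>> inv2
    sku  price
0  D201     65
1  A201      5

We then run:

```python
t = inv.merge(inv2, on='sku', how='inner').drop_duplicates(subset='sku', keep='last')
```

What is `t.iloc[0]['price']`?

merge on 'sku' (how='inner') → 6 rows:
   weight   sku  price
0       1  A201      5
1      16  A201      5
2      14  D201     65
3      43  A201      5
4      15  D201     65
5      42  D201     65
drop duplicate sku (keep=last):
   weight   sku  price
3      43  A201      5
5      42  D201     65
Reading off the value at position 0, column 'price', we get 5.

5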